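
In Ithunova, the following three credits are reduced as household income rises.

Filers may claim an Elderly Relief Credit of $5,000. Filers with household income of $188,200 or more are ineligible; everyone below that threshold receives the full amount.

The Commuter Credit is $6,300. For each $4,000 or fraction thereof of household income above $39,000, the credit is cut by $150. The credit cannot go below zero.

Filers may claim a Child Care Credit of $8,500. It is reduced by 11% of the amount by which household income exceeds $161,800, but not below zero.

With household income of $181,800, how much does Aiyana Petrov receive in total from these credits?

$12,200

Elderly Relief Credit: $181,800 is below the $188,200 cutoff, so the full $5,000 applies.
Commuter Credit: income exceeds $39,000 by $142,800, which is 36 full-or-partial $4,000 increments; reduction = 36 × $150 = $5,400, leaving $900.
Child Care Credit: 11% of the $20,000 excess over $161,800 is $2,200; credit = $8,500 − $2,200 = $6,300.
Total: $5,000 + $900 + $6,300 = $12,200.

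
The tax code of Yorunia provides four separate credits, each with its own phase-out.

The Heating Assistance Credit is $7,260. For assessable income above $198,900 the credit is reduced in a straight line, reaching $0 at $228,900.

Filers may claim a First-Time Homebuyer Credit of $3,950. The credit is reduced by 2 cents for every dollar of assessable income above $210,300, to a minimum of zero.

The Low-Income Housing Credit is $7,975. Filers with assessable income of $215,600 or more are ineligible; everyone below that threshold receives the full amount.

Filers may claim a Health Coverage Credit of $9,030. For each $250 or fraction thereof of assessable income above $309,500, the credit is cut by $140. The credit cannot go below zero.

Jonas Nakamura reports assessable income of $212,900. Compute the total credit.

$24,775

Heating Assistance Credit: $212,900 is $14,000 into a $30,000 phase-out range, leaving 16,000/30,000 of the credit: $7,260 × 16,000/30,000 = $3,872.
First-Time Homebuyer Credit: 2% of the $2,600 excess over $210,300 is $52; credit = $3,950 − $52 = $3,898.
Low-Income Housing Credit: $212,900 is below the $215,600 cutoff, so the full $7,975 applies.
Health Coverage Credit: $212,900 is at or below the $309,500 threshold, so the full $9,030 applies.
Total: $3,872 + $3,898 + $7,975 + $9,030 = $24,775.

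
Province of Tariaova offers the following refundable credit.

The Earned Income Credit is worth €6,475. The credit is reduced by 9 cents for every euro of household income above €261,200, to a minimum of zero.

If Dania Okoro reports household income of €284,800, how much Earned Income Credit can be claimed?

Earned Income Credit: 9% of the €23,600 excess over €261,200 is €2,124; credit = €6,475 − €2,124 = €4,351.

€4,351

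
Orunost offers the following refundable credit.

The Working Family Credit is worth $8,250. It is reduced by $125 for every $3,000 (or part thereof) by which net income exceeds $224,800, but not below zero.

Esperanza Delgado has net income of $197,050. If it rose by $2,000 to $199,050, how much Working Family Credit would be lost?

At $197,050 — $197,050 is at or below the $224,800 threshold, so the full $8,250 applies.
At $199,050 — $199,050 is at or below the $224,800 threshold, so the full $8,250 applies.
Lost: $8,250 − $8,250 = $0.

$0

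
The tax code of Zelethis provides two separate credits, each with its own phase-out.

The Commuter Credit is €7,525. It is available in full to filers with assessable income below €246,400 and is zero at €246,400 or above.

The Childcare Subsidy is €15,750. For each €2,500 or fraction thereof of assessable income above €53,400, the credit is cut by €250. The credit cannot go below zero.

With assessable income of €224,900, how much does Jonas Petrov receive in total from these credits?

Commuter Credit: €224,900 is below the €246,400 cutoff, so the full €7,525 applies.
Childcare Subsidy: income exceeds €53,400 by €171,500 → 69 increments × €250 = €17,250 ≥ base, so the credit is €0.
Total: €7,525 + €0 = €7,525.

€7,525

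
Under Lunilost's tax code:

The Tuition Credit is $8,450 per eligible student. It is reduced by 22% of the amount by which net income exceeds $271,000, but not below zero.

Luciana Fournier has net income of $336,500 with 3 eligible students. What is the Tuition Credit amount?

$10,940

Tuition Credit: base = 3 × $8,450 = $25,350. 22% of the $65,500 excess over $271,000 is $14,410; credit = $25,350 − $14,410 = $10,940.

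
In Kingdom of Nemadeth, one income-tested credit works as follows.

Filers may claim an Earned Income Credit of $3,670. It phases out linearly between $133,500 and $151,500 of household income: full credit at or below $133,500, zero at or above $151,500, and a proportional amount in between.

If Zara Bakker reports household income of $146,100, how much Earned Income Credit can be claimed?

Earned Income Credit: $146,100 is $12,600 into a $18,000 phase-out range, leaving 5,400/18,000 of the credit: $3,670 × 5,400/18,000 = $1,101.

$1,101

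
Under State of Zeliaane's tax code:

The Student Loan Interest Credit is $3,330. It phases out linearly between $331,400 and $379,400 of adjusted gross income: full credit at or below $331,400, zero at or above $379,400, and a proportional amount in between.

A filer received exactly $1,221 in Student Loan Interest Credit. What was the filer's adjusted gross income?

$1,221 is 1,221/3,330 of the full $3,330, so 2,109/3,330 of the $48,000 range has been used: income = $331,400 + $48,000 × 2,109/3,330 = $361,800.

$361,800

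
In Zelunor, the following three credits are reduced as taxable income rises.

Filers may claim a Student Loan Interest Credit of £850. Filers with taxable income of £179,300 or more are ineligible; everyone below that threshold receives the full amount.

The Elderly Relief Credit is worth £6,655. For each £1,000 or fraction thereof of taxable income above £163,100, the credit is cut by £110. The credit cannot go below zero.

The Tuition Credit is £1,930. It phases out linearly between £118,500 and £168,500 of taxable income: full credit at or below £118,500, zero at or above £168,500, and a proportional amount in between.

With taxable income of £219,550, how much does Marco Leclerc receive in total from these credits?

£385

Student Loan Interest Credit: £219,550 meets or exceeds the £179,300 cutoff, so the credit is £0.
Elderly Relief Credit: income exceeds £163,100 by £56,450, which is 57 full-or-partial £1,000 increments; reduction = 57 × £110 = £6,270, leaving £385.
Tuition Credit: £219,550 is at or above £168,500, so the credit is £0.
Total: £0 + £385 + £0 = £385.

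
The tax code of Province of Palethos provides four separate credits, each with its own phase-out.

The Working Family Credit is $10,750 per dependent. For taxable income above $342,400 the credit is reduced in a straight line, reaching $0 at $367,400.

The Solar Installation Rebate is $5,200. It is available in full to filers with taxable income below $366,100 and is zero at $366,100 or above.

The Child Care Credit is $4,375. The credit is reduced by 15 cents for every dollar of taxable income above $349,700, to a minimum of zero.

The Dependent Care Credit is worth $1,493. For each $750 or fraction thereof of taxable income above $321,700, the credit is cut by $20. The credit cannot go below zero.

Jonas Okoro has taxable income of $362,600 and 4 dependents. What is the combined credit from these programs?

$16,289

Working Family Credit: base = 4 × $10,750 = $43,000. $362,600 is $20,200 into a $25,000 phase-out range, leaving 4,800/25,000 of the credit: $43,000 × 4,800/25,000 = $8,256.
Solar Installation Rebate: $362,600 is below the $366,100 cutoff, so the full $5,200 applies.
Child Care Credit: 15% of the $12,900 excess over $349,700 is $1,935; credit = $4,375 − $1,935 = $2,440.
Dependent Care Credit: income exceeds $321,700 by $40,900, which is 55 full-or-partial $750 increments; reduction = 55 × $20 = $1,100, leaving $393.
Total: $8,256 + $5,200 + $2,440 + $393 = $16,289.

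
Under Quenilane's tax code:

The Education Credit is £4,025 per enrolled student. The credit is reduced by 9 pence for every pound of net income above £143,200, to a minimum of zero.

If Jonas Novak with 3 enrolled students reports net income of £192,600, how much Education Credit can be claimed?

£7,629

Education Credit: base = 3 × £4,025 = £12,075. 9% of the £49,400 excess over £143,200 is £4,446; credit = £12,075 − £4,446 = £7,629.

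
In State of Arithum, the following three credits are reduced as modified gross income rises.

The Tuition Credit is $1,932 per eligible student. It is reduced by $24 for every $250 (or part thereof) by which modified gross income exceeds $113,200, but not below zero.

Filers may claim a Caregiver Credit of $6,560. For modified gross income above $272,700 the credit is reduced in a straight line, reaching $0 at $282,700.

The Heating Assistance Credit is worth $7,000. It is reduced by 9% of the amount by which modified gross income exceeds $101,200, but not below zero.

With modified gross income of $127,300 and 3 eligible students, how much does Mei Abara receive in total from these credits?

$15,639

Tuition Credit: base = 3 × $1,932 = $5,796. income exceeds $113,200 by $14,100, which is 57 full-or-partial $250 increments; reduction = 57 × $24 = $1,368, leaving $4,428.
Caregiver Credit: $127,300 is at or below the $272,700 threshold, so the full $6,560 applies.
Heating Assistance Credit: 9% of the $26,100 excess over $101,200 is $2,349; credit = $7,000 − $2,349 = $4,651.
Total: $4,428 + $6,560 + $4,651 = $15,639.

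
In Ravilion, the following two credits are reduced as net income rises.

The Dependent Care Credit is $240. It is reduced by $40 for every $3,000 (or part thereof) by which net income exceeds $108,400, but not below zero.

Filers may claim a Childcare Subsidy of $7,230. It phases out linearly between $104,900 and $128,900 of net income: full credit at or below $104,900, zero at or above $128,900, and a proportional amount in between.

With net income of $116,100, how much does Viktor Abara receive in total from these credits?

Dependent Care Credit: income exceeds $108,400 by $7,700, which is 3 full-or-partial $3,000 increments; reduction = 3 × $40 = $120, leaving $120.
Childcare Subsidy: $116,100 is $11,200 into a $24,000 phase-out range, leaving 12,800/24,000 of the credit: $7,230 × 12,800/24,000 = $3,856.
Total: $120 + $3,856 = $3,976.

$3,976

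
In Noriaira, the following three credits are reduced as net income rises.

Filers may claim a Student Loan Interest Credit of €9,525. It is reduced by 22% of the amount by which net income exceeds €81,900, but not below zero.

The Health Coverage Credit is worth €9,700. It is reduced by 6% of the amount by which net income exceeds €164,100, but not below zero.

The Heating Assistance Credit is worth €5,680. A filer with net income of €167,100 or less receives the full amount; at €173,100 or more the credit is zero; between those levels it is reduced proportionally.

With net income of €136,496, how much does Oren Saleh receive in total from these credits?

€15,380

Student Loan Interest Credit: 22% of the €54,596 excess over €81,900 is €12,011.12 ≥ base, so the credit is €0.
Health Coverage Credit: €136,496 is at or below the €164,100 threshold, so the full €9,700 applies.
Heating Assistance Credit: €136,496 is at or below the €167,100 threshold, so the full €5,680 applies.
Total: €0 + €9,700 + €5,680 = €15,380.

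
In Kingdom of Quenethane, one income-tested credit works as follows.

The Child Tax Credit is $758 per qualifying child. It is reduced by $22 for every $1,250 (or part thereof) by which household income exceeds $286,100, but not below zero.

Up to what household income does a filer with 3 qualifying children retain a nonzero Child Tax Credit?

$414,850

Full credit = 3 × $758 = $2,274.
After 103 increments the reduction is 103 × $22 = $2,266, leaving $8; one more increment wipes it out. Increment 103 ends at excess 103 × $1,250 = $128,750, so the highest qualifying income is $286,100 + $128,750 = $414,850.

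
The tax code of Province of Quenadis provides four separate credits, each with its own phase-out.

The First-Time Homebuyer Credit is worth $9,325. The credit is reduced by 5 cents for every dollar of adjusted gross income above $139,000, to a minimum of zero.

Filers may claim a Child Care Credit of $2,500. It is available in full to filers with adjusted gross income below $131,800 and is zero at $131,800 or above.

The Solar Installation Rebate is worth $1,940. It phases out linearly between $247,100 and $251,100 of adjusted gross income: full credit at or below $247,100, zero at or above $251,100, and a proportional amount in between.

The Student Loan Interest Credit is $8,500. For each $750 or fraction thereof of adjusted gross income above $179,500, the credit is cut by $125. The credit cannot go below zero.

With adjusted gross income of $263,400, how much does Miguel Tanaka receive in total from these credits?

$3,105

First-Time Homebuyer Credit: 5% of the $124,400 excess over $139,000 is $6,220; credit = $9,325 − $6,220 = $3,105.
Child Care Credit: $263,400 meets or exceeds the $131,800 cutoff, so the credit is $0.
Solar Installation Rebate: $263,400 is at or above $251,100, so the credit is $0.
Student Loan Interest Credit: income exceeds $179,500 by $83,900 → 112 increments × $125 = $14,000 ≥ base, so the credit is $0.
Total: $3,105 + $0 + $0 + $0 = $3,105.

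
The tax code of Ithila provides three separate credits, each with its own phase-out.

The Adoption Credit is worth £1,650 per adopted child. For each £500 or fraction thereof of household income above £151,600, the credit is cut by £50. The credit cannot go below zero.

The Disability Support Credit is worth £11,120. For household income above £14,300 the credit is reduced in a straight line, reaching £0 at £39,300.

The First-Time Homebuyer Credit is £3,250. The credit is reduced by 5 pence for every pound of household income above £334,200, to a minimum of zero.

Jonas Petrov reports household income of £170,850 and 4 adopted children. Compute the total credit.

Adoption Credit: base = 4 × £1,650 = £6,600. income exceeds £151,600 by £19,250, which is 39 full-or-partial £500 increments; reduction = 39 × £50 = £1,950, leaving £4,650.
Disability Support Credit: £170,850 is at or above £39,300, so the credit is £0.
First-Time Homebuyer Credit: £170,850 is at or below the £334,200 threshold, so the full £3,250 applies.
Total: £4,650 + £0 + £3,250 = £7,900.

£7,900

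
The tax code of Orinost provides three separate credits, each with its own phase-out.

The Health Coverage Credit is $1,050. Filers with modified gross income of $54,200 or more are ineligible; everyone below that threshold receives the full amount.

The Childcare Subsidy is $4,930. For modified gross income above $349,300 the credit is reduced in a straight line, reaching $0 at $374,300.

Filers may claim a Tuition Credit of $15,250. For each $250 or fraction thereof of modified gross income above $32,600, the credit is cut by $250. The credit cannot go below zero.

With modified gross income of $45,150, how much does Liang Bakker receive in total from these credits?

Health Coverage Credit: $45,150 is below the $54,200 cutoff, so the full $1,050 applies.
Childcare Subsidy: $45,150 is at or below the $349,300 threshold, so the full $4,930 applies.
Tuition Credit: income exceeds $32,600 by $12,550, which is 51 full-or-partial $250 increments; reduction = 51 × $250 = $12,750, leaving $2,500.
Total: $1,050 + $4,930 + $2,500 = $8,480.

$8,480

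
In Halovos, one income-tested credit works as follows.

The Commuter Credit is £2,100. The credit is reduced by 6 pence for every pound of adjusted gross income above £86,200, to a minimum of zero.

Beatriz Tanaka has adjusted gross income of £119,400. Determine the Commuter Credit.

£108

Commuter Credit: 6% of the £33,200 excess over £86,200 is £1,992; credit = £2,100 − £1,992 = £108.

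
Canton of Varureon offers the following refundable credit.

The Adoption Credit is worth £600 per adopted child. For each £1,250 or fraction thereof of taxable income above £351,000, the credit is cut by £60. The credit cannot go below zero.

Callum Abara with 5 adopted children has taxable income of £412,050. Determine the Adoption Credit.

£60

Adoption Credit: base = 5 × £600 = £3,000. income exceeds £351,000 by £61,050, which is 49 full-or-partial £1,250 increments; reduction = 49 × £60 = £2,940, leaving £60.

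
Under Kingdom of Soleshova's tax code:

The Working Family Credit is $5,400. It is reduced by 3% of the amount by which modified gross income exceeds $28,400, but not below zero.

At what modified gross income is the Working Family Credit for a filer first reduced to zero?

$208,400

The credit falls by 3% of each dollar above $28,400, so it reaches zero when the excess is $5,400 / 3% = $180,000: income = $28,400 + $180,000 = $208,400.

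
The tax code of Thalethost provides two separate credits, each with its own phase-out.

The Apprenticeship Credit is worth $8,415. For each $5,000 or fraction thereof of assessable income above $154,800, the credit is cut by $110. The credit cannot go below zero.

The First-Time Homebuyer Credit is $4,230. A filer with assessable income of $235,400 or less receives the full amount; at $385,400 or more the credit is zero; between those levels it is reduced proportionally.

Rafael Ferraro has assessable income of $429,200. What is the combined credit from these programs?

$2,365

Apprenticeship Credit: income exceeds $154,800 by $274,400, which is 55 full-or-partial $5,000 increments; reduction = 55 × $110 = $6,050, leaving $2,365.
First-Time Homebuyer Credit: $429,200 is at or above $385,400, so the credit is $0.
Total: $2,365 + $0 = $2,365.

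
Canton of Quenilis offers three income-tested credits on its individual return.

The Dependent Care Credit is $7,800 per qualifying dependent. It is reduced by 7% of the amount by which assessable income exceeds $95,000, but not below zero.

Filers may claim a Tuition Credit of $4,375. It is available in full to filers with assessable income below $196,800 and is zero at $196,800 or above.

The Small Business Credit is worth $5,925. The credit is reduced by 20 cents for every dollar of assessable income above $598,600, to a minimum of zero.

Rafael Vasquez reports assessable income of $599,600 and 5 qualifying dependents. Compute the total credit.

$9,403

Dependent Care Credit: base = 5 × $7,800 = $39,000. 7% of the $504,600 excess over $95,000 is $35,322; credit = $39,000 − $35,322 = $3,678.
Tuition Credit: $599,600 meets or exceeds the $196,800 cutoff, so the credit is $0.
Small Business Credit: 20% of the $1,000 excess over $598,600 is $200; credit = $5,925 − $200 = $5,725.
Total: $3,678 + $0 + $5,725 = $9,403.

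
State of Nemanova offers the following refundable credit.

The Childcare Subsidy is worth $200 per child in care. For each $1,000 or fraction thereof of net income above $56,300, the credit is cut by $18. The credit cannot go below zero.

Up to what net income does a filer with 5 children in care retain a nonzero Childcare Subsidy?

$111,300

Full credit = 5 × $200 = $1,000.
After 55 increments the reduction is 55 × $18 = $990, leaving $10; one more increment wipes it out. Increment 55 ends at excess 55 × $1,000 = $55,000, so the highest qualifying income is $56,300 + $55,000 = $111,300.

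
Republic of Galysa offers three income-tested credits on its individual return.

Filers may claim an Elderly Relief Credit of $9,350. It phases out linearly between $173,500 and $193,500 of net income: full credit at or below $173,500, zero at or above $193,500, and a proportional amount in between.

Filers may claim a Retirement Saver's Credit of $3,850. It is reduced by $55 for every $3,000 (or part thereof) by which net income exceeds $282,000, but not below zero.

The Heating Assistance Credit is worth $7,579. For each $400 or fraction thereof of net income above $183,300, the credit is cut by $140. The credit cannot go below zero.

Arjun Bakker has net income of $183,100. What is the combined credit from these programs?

$16,291

Elderly Relief Credit: $183,100 is $9,600 into a $20,000 phase-out range, leaving 10,400/20,000 of the credit: $9,350 × 10,400/20,000 = $4,862.
Retirement Saver's Credit: $183,100 is at or below the $282,000 threshold, so the full $3,850 applies.
Heating Assistance Credit: $183,100 is at or below the $183,300 threshold, so the full $7,579 applies.
Total: $4,862 + $3,850 + $7,579 = $16,291.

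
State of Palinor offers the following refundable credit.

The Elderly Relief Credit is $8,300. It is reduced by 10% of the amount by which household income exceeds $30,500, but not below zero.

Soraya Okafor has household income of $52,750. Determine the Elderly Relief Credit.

$6,075

Elderly Relief Credit: 10% of the $22,250 excess over $30,500 is $2,225; credit = $8,300 − $2,225 = $6,075.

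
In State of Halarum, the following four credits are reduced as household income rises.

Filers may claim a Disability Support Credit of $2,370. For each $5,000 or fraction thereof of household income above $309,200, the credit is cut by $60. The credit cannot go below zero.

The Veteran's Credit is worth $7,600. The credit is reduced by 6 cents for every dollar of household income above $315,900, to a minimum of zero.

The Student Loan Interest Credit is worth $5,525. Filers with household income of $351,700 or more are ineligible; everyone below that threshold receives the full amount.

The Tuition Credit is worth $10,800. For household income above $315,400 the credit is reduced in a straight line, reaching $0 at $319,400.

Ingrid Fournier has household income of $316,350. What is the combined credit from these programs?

Disability Support Credit: income exceeds $309,200 by $7,150, which is 2 full-or-partial $5,000 increments; reduction = 2 × $60 = $120, leaving $2,250.
Veteran's Credit: 6% of the $450 excess over $315,900 is $27; credit = $7,600 − $27 = $7,573.
Student Loan Interest Credit: $316,350 is below the $351,700 cutoff, so the full $5,525 applies.
Tuition Credit: $316,350 is $950 into a $4,000 phase-out range, leaving 3,050/4,000 of the credit: $10,800 × 3,050/4,000 = $8,235.
Total: $2,250 + $7,573 + $5,525 + $8,235 = $23,583.

$23,583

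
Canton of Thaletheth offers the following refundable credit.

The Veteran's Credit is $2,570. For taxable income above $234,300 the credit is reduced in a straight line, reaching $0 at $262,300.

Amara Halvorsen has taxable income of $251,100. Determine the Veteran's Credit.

Veteran's Credit: $251,100 is $16,800 into a $28,000 phase-out range, leaving 11,200/28,000 of the credit: $2,570 × 11,200/28,000 = $1,028.

$1,028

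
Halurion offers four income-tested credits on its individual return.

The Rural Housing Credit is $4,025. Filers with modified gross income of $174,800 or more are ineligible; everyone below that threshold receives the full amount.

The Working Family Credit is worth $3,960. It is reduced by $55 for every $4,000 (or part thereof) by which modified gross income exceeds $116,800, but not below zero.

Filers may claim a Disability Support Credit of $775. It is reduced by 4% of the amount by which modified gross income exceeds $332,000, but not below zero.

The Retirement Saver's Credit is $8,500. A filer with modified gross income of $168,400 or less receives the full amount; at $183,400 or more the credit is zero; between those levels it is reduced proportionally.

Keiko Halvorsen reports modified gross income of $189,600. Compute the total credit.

Rural Housing Credit: $189,600 meets or exceeds the $174,800 cutoff, so the credit is $0.
Working Family Credit: income exceeds $116,800 by $72,800, which is 19 full-or-partial $4,000 increments; reduction = 19 × $55 = $1,045, leaving $2,915.
Disability Support Credit: $189,600 is at or below the $332,000 threshold, so the full $775 applies.
Retirement Saver's Credit: $189,600 is at or above $183,400, so the credit is $0.
Total: $0 + $2,915 + $775 + $0 = $3,690.

$3,690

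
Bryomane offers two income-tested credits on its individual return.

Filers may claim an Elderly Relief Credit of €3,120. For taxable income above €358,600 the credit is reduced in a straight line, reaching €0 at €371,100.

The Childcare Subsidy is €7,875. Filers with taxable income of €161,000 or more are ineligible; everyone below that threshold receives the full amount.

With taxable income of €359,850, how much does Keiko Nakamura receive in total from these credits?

Elderly Relief Credit: €359,850 is €1,250 into a €12,500 phase-out range, leaving 11,250/12,500 of the credit: €3,120 × 11,250/12,500 = €2,808.
Childcare Subsidy: €359,850 meets or exceeds the €161,000 cutoff, so the credit is €0.
Total: €2,808 + €0 = €2,808.

€2,808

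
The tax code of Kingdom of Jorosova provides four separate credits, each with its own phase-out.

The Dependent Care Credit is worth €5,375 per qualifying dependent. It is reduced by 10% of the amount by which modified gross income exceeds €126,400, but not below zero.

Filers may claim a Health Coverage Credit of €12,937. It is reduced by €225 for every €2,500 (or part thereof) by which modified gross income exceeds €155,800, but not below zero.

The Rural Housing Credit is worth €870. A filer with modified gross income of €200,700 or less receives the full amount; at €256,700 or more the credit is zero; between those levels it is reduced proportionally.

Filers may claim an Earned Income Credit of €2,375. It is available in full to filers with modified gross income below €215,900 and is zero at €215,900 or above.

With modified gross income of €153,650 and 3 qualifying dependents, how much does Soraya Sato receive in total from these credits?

€29,582

Dependent Care Credit: base = 3 × €5,375 = €16,125. 10% of the €27,250 excess over €126,400 is €2,725; credit = €16,125 − €2,725 = €13,400.
Health Coverage Credit: €153,650 is at or below the €155,800 threshold, so the full €12,937 applies.
Rural Housing Credit: €153,650 is at or below the €200,700 threshold, so the full €870 applies.
Earned Income Credit: €153,650 is below the €215,900 cutoff, so the full €2,375 applies.
Total: €13,400 + €12,937 + €870 + €2,375 = €29,582.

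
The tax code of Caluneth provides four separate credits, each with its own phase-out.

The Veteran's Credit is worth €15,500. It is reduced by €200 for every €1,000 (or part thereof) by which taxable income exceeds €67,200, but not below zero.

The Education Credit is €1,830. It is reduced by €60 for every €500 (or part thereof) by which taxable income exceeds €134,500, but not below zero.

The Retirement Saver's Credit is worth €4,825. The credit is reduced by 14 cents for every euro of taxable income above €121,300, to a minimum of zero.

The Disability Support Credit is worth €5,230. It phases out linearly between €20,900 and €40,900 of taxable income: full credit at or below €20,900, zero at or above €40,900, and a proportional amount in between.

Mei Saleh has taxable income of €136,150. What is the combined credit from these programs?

Veteran's Credit: income exceeds €67,200 by €68,950, which is 69 full-or-partial €1,000 increments; reduction = 69 × €200 = €13,800, leaving €1,700.
Education Credit: income exceeds €134,500 by €1,650, which is 4 full-or-partial €500 increments; reduction = 4 × €60 = €240, leaving €1,590.
Retirement Saver's Credit: 14% of the €14,850 excess over €121,300 is €2,079; credit = €4,825 − €2,079 = €2,746.
Disability Support Credit: €136,150 is at or above €40,900, so the credit is €0.
Total: €1,700 + €1,590 + €2,746 + €0 = €6,036.

€6,036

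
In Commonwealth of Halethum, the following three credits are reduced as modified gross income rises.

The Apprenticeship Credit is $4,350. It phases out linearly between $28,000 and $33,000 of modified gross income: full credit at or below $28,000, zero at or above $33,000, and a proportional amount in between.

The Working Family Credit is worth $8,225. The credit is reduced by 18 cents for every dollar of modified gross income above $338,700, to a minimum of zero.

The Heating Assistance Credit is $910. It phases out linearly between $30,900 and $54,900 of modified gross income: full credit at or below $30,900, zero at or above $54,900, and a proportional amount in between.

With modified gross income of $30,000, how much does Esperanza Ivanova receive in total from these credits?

$11,745

Apprenticeship Credit: $30,000 is $2,000 into a $5,000 phase-out range, leaving 3,000/5,000 of the credit: $4,350 × 3,000/5,000 = $2,610.
Working Family Credit: $30,000 is at or below the $338,700 threshold, so the full $8,225 applies.
Heating Assistance Credit: $30,000 is at or below the $30,900 threshold, so the full $910 applies.
Total: $2,610 + $8,225 + $910 = $11,745.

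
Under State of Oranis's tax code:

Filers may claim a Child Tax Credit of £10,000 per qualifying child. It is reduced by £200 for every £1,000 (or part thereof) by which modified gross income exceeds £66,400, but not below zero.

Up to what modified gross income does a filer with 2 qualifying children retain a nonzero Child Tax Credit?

£165,400

Full credit = 2 × £10,000 = £20,000.
After 99 increments the reduction is 99 × £200 = £19,800, leaving £200; one more increment wipes it out. Increment 99 ends at excess 99 × £1,000 = £99,000, so the highest qualifying income is £66,400 + £99,000 = £165,400.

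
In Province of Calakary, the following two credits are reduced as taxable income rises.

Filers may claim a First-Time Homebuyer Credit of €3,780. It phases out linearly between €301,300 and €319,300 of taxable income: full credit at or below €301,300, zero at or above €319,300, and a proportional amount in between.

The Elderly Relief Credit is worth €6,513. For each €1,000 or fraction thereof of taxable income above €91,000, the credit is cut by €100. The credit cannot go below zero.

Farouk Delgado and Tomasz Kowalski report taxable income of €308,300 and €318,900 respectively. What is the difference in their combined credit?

Farouk (€308,300): First-Time Homebuyer Credit: €308,300 is €7,000 into a €18,000 phase-out range, leaving 11,000/18,000 of the credit: €3,780 × 11,000/18,000 = €2,310. Elderly Relief Credit: income exceeds €91,000 by €217,300 → 218 increments × €100 = €21,800 ≥ base, so the credit is €0. total €2,310 + €0 = €2,310
Tomasz (€318,900): First-Time Homebuyer Credit: €318,900 is €17,600 into a €18,000 phase-out range, leaving 400/18,000 of the credit: €3,780 × 400/18,000 = €84. Elderly Relief Credit: income exceeds €91,000 by €227,900 → 228 increments × €100 = €22,800 ≥ base, so the credit is €0. total €84 + €0 = €84
Difference: |€2,310 − €84| = €2,226.

€2,226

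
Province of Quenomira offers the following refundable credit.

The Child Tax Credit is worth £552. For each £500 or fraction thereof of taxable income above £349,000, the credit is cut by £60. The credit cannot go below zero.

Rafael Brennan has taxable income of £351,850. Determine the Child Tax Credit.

£192

Child Tax Credit: income exceeds £349,000 by £2,850, which is 6 full-or-partial £500 increments; reduction = 6 × £60 = £360, leaving £192.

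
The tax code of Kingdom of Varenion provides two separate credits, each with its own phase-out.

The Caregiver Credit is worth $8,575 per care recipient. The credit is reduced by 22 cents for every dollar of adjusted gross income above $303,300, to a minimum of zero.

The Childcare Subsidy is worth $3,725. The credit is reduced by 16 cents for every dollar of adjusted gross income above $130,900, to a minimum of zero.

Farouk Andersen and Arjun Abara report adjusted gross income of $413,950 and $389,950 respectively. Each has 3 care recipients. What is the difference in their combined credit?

$5,280

Farouk ($413,950): Caregiver Credit: base = 3 × $8,575 = $25,725. 22% of the $110,650 excess over $303,300 is $24,343; credit = $25,725 − $24,343 = $1,382. Childcare Subsidy: 16% of the $283,050 excess over $130,900 is $45,288 ≥ base, so the credit is $0. total $1,382 + $0 = $1,382
Arjun ($389,950): Caregiver Credit: base = 3 × $8,575 = $25,725. 22% of the $86,650 excess over $303,300 is $19,063; credit = $25,725 − $19,063 = $6,662. Childcare Subsidy: 16% of the $259,050 excess over $130,900 is $41,448 ≥ base, so the credit is $0. total $6,662 + $0 = $6,662
Difference: |$1,382 − $6,662| = $5,280.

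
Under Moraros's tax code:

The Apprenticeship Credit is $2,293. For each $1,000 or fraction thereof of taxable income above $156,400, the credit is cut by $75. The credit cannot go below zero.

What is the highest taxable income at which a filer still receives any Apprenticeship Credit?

After 30 increments the reduction is 30 × $75 = $2,250, leaving $43; one more increment wipes it out. Increment 30 ends at excess 30 × $1,000 = $30,000, so the highest qualifying income is $156,400 + $30,000 = $186,400.

$186,400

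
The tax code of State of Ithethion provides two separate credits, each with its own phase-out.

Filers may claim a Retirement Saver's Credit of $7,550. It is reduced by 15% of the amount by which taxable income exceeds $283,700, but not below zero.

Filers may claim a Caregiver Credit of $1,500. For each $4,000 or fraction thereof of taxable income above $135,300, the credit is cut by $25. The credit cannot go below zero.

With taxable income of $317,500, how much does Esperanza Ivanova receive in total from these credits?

Retirement Saver's Credit: 15% of the $33,800 excess over $283,700 is $5,070; credit = $7,550 − $5,070 = $2,480.
Caregiver Credit: income exceeds $135,300 by $182,200, which is 46 full-or-partial $4,000 increments; reduction = 46 × $25 = $1,150, leaving $350.
Total: $2,480 + $350 = $2,830.

$2,830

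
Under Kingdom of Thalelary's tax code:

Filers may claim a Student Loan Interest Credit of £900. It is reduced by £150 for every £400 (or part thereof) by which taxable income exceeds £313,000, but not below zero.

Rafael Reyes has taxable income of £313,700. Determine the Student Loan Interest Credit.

£600

Student Loan Interest Credit: income exceeds £313,000 by £700, which is 2 full-or-partial £400 increments; reduction = 2 × £150 = £300, leaving £600.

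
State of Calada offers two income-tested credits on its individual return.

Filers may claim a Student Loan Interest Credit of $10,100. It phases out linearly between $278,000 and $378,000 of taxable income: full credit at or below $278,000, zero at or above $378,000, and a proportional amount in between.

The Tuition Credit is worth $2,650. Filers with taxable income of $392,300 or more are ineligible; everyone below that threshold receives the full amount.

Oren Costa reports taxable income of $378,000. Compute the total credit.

Student Loan Interest Credit: $378,000 is at or above $378,000, so the credit is $0.
Tuition Credit: $378,000 is below the $392,300 cutoff, so the full $2,650 applies.
Total: $0 + $2,650 = $2,650.

$2,650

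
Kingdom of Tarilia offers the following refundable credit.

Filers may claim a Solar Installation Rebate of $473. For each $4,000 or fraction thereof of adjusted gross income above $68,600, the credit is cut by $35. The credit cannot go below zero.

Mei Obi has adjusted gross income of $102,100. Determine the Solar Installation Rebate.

$158

Solar Installation Rebate: income exceeds $68,600 by $33,500, which is 9 full-or-partial $4,000 increments; reduction = 9 × $35 = $315, leaving $158.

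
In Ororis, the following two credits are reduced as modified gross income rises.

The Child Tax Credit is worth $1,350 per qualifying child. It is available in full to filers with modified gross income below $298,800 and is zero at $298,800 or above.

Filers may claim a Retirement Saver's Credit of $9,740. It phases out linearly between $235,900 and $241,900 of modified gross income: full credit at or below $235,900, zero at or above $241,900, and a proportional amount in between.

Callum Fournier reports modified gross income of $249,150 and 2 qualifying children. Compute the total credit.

Child Tax Credit: base = 2 × $1,350 = $2,700. $249,150 is below the $298,800 cutoff, so the full $2,700 applies.
Retirement Saver's Credit: $249,150 is at or above $241,900, so the credit is $0.
Total: $2,700 + $0 = $2,700.

$2,700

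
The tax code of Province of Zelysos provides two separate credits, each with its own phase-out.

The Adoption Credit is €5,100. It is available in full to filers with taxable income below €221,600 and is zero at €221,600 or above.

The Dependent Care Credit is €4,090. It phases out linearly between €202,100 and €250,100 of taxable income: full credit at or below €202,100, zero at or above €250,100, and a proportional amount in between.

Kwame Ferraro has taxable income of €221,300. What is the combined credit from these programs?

Adoption Credit: €221,300 is below the €221,600 cutoff, so the full €5,100 applies.
Dependent Care Credit: €221,300 is €19,200 into a €48,000 phase-out range, leaving 28,800/48,000 of the credit: €4,090 × 28,800/48,000 = €2,454.
Total: €5,100 + €2,454 = €7,554.

€7,554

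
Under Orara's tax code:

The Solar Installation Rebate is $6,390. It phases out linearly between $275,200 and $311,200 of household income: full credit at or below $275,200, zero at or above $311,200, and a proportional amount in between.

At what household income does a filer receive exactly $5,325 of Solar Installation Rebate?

$281,200

$5,325 is 5,325/6,390 of the full $6,390, so 1,065/6,390 of the $36,000 range has been used: income = $275,200 + $36,000 × 1,065/6,390 = $281,200.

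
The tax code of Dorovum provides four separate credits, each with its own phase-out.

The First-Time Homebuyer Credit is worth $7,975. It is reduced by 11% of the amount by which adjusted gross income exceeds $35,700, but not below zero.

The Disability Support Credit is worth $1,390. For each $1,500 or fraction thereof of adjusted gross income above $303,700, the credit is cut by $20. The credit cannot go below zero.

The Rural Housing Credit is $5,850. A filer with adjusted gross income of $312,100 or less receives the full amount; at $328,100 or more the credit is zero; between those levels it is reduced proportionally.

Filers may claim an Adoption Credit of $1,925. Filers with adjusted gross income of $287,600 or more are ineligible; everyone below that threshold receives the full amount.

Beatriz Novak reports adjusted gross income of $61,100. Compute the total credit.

First-Time Homebuyer Credit: 11% of the $25,400 excess over $35,700 is $2,794; credit = $7,975 − $2,794 = $5,181.
Disability Support Credit: $61,100 is at or below the $303,700 threshold, so the full $1,390 applies.
Rural Housing Credit: $61,100 is at or below the $312,100 threshold, so the full $5,850 applies.
Adoption Credit: $61,100 is below the $287,600 cutoff, so the full $1,925 applies.
Total: $5,181 + $1,390 + $5,850 + $1,925 = $14,346.

$14,346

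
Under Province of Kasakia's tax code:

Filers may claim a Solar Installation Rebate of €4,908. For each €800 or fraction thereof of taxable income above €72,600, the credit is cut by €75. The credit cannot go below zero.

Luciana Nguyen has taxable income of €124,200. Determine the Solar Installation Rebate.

Solar Installation Rebate: income exceeds €72,600 by €51,600, which is 65 full-or-partial €800 increments; reduction = 65 × €75 = €4,875, leaving €33.

€33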